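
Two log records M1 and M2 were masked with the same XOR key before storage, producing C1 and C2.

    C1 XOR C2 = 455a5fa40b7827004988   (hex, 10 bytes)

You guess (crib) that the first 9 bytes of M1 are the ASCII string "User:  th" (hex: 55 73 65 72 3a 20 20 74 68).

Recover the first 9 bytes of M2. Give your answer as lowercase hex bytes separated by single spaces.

Since C1 ⊕ C2 = M1 ⊕ M2, XORing with the guessed M1 bytes yields the corresponding M2 bytes: M2 = (C1 ⊕ C2) ⊕ M1.
byte 0: 45 XOR 55 = 10
byte 1: 5a XOR 73 = 29
byte 2: 5f XOR 65 = 3a
byte 3: a4 XOR 72 = d6
byte 4: 0b XOR 3a = 31
byte 5: 78 XOR 20 = 58
byte 6: 27 XOR 20 = 07
byte 7: 00 XOR 74 = 74
byte 8: 49 XOR 68 = 21

10 29 3a d6 31 58 07 74 21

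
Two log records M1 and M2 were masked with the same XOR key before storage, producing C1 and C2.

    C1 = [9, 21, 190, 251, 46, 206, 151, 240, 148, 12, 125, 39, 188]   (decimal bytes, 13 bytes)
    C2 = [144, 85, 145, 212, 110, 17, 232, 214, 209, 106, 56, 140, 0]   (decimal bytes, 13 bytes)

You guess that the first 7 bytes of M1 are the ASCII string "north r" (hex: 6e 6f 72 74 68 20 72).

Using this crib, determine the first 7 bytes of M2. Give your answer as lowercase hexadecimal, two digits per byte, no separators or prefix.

First, C1 ⊕ C2 = (M1 ⊕ K) ⊕ (M2 ⊕ K) = M1 ⊕ M2, so the key drops out. Then M2 = (M1 ⊕ M2) ⊕ M1 over the first 7 bytes.
byte 0: (09 XOR 90) XOR 6e = 99 XOR 6e = f7
byte 1: (15 XOR 55) XOR 6f = 40 XOR 6f = 2f
byte 2: (be XOR 91) XOR 72 = 2f XOR 72 = 5d
byte 3: (fb XOR d4) XOR 74 = 2f XOR 74 = 5b
byte 4: (2e XOR 6e) XOR 68 = 40 XOR 68 = 28
byte 5: (ce XOR 11) XOR 20 = df XOR 20 = ff
byte 6: (97 XOR e8) XOR 72 = 7f XOR 72 = 0d

f72f5d5b28ff0d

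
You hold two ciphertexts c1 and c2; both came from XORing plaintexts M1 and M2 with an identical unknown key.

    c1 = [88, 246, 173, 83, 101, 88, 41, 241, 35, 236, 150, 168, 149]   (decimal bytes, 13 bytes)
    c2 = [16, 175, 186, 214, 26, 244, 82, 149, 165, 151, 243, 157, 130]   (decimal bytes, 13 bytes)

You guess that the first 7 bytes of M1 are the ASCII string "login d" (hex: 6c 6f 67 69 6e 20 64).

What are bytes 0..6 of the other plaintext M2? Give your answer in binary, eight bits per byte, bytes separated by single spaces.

00100100 00110110 01110000 11101100 00010001 10001100 00011111

First, c1 ⊕ c2 = (M1 ⊕ K) ⊕ (M2 ⊕ K) = M1 ⊕ M2, so the key drops out. Then M2 = (M1 ⊕ M2) ⊕ M1 over the first 7 bytes.
byte 0: (58 ^ 10) ^ 6c = 48 ^ 6c = 24
byte 1: (f6 ^ af) ^ 6f = 59 ^ 6f = 36
byte 2: (ad ^ ba) ^ 67 = 17 ^ 67 = 70
byte 3: (53 ^ d6) ^ 69 = 85 ^ 69 = ec
byte 4: (65 ^ 1a) ^ 6e = 7f ^ 6e = 11
byte 5: (58 ^ f4) ^ 20 = ac ^ 20 = 8c
byte 6: (29 ^ 52) ^ 64 = 7b ^ 64 = 1f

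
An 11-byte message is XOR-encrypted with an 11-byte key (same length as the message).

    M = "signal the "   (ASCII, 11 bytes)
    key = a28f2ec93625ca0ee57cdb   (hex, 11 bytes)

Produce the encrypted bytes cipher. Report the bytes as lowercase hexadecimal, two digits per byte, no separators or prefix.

d1e649a75749ea7a8d19fb

XOR is its own inverse, so applying the key byte-wise gives the result directly.
115 ⊕ 162 = 209
105 ⊕ 143 = 230
103 ⊕  46 =  73
110 ⊕ 201 = 167
 97 ⊕  54 =  87
108 ⊕  37 =  73
 32 ⊕ 202 = 234
116 ⊕  14 = 122
104 ⊕ 229 = 141
101 ⊕ 124 =  25
 32 ⊕ 219 = 251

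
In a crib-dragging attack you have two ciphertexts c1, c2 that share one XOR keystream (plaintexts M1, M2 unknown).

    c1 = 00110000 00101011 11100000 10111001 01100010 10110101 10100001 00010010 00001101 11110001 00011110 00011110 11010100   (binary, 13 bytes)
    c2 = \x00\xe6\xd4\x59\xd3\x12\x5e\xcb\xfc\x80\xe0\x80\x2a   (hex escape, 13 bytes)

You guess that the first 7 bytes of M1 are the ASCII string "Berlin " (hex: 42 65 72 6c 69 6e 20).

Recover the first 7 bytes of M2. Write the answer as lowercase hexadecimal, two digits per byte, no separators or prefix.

First, c1 ⊕ c2 = (M1 ⊕ K) ⊕ (M2 ⊕ K) = M1 ⊕ M2, so the key drops out. Then M2 = (M1 ⊕ M2) ⊕ M1 over the first 7 bytes.
byte 0: (30 ⊕ 00) ⊕ 42 = 30 ⊕ 42 = 72
byte 1: (2b ⊕ e6) ⊕ 65 = cd ⊕ 65 = a8
byte 2: (e0 ⊕ d4) ⊕ 72 = 34 ⊕ 72 = 46
byte 3: (b9 ⊕ 59) ⊕ 6c = e0 ⊕ 6c = 8c
byte 4: (62 ⊕ d3) ⊕ 69 = b1 ⊕ 69 = d8
byte 5: (b5 ⊕ 12) ⊕ 6e = a7 ⊕ 6e = c9
byte 6: (a1 ⊕ 5e) ⊕ 20 = ff ⊕ 20 = df

72a8468cd8c9df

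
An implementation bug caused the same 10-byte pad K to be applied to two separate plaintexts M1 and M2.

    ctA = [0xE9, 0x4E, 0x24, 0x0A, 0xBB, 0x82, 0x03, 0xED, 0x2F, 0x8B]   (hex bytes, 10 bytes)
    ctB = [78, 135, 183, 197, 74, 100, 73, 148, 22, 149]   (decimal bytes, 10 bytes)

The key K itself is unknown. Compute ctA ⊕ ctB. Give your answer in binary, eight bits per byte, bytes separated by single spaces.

10100111 11001001 10010011 11001111 11110001 11100110 01001010 01111001 00111001 00011110

ctA ⊕ ctB = (M1 ⊕ K) ⊕ (M2 ⊕ K) = M1 ⊕ M2 — the shared key cancels under XOR.
e9 XOR 4e = a7
4e XOR 87 = c9
24 XOR b7 = 93
0a XOR c5 = cf
bb XOR 4a = f1
82 XOR 64 = e6
03 XOR 49 = 4a
ed XOR 94 = 79
2f XOR 16 = 39
8b XOR 95 = 1e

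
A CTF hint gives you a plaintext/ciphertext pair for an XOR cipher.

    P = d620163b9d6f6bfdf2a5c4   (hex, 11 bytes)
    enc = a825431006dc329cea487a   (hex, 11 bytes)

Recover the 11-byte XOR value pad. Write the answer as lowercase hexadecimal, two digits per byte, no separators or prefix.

7e05552b9bb3596118edbe

Since enc = P ⊕ pad, XORing both sides with P gives pad = P ⊕ enc.
d6 XOR a8 = 7e
20 XOR 25 = 05
16 XOR 43 = 55
3b XOR 10 = 2b
9d XOR 06 = 9b
6f XOR dc = b3
6b XOR 32 = 59
fd XOR 9c = 61
f2 XOR ea = 18
a5 XOR 48 = ed
c4 XOR 7a = be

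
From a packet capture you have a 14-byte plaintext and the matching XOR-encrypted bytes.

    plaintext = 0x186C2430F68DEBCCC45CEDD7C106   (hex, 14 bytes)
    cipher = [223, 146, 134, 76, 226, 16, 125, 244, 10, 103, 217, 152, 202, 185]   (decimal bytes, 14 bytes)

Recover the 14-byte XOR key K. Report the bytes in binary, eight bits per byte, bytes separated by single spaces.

11000111 11111110 10100010 01111100 00010100 10011101 10010110 00111000 11001110 00111011 00110100 01001111 00001011 10111111

Since cipher = plaintext ⊕ K, XORing both sides with plaintext gives K = plaintext ⊕ cipher.
byte 0: 18 xor df = c7
byte 1: 6c xor 92 = fe
byte 2: 24 xor 86 = a2
byte 3: 30 xor 4c = 7c
byte 4: f6 xor e2 = 14
byte 5: 8d xor 10 = 9d
byte 6: eb xor 7d = 96
byte 7: cc xor f4 = 38
byte 8: c4 xor 0a = ce
byte 9: 5c xor 67 = 3b
byte 10: ed xor d9 = 34
byte 11: d7 xor 98 = 4f
byte 12: c1 xor ca = 0b
byte 13: 06 xor b9 = bf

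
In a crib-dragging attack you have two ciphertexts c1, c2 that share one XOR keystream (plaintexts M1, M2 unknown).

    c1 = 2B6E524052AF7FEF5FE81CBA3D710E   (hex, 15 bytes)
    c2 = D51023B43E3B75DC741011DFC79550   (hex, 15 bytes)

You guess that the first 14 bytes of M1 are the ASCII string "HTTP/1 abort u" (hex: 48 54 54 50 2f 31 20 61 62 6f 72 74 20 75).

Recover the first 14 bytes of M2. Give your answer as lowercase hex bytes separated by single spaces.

First, c1 ⊕ c2 = (M1 ⊕ K) ⊕ (M2 ⊕ K) = M1 ⊕ M2, so the key drops out. Then M2 = (M1 ⊕ M2) ⊕ M1 over the first 14 bytes.
byte 0: (2b ^ d5) ^ 48 = fe ^ 48 = b6
byte 1: (6e ^ 10) ^ 54 = 7e ^ 54 = 2a
byte 2: (52 ^ 23) ^ 54 = 71 ^ 54 = 25
byte 3: (40 ^ b4) ^ 50 = f4 ^ 50 = a4
byte 4: (52 ^ 3e) ^ 2f = 6c ^ 2f = 43
byte 5: (af ^ 3b) ^ 31 = 94 ^ 31 = a5
byte 6: (7f ^ 75) ^ 20 = 0a ^ 20 = 2a
byte 7: (ef ^ dc) ^ 61 = 33 ^ 61 = 52
byte 8: (5f ^ 74) ^ 62 = 2b ^ 62 = 49
byte 9: (e8 ^ 10) ^ 6f = f8 ^ 6f = 97
byte 10: (1c ^ 11) ^ 72 = 0d ^ 72 = 7f
byte 11: (ba ^ df) ^ 74 = 65 ^ 74 = 11
byte 12: (3d ^ c7) ^ 20 = fa ^ 20 = da
byte 13: (71 ^ 95) ^ 75 = e4 ^ 75 = 91

b6 2a 25 a4 43 a5 2a 52 49 97 7f 11 da 91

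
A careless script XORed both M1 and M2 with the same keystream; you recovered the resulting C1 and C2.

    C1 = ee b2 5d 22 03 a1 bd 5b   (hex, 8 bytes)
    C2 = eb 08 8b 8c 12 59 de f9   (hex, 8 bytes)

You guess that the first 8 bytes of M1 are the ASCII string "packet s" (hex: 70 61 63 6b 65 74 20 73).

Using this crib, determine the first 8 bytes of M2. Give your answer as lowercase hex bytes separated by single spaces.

First, C1 ⊕ C2 = (M1 ⊕ K) ⊕ (M2 ⊕ K) = M1 ⊕ M2, so the key drops out. Then M2 = (M1 ⊕ M2) ⊕ M1 over the first 8 bytes.
byte 0: (ee ⊕ eb) ⊕ 70 = 05 ⊕ 70 = 75
byte 1: (b2 ⊕ 08) ⊕ 61 = ba ⊕ 61 = db
byte 2: (5d ⊕ 8b) ⊕ 63 = d6 ⊕ 63 = b5
byte 3: (22 ⊕ 8c) ⊕ 6b = ae ⊕ 6b = c5
byte 4: (03 ⊕ 12) ⊕ 65 = 11 ⊕ 65 = 74
byte 5: (a1 ⊕ 59) ⊕ 74 = f8 ⊕ 74 = 8c
byte 6: (bd ⊕ de) ⊕ 20 = 63 ⊕ 20 = 43
byte 7: (5b ⊕ f9) ⊕ 73 = a2 ⊕ 73 = d1

75 db b5 c5 74 8c 43 d1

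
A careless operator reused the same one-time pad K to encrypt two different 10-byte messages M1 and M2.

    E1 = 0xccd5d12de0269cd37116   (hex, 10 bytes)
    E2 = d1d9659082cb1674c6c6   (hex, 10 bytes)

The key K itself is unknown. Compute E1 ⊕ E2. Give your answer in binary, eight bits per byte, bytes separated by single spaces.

00011101 00001100 10110100 10111101 01100010 11101101 10001010 10100111 10110111 11010000

E1 ⊕ E2 = (M1 ⊕ K) ⊕ (M2 ⊕ K) = M1 ⊕ M2 — the shared key cancels under XOR.
11001100 XOR 11010001 = 00011101
11010101 XOR 11011001 = 00001100
11010001 XOR 01100101 = 10110100
00101101 XOR 10010000 = 10111101
11100000 XOR 10000010 = 01100010
00100110 XOR 11001011 = 11101101
10011100 XOR 00010110 = 10001010
11010011 XOR 01110100 = 10100111
01110001 XOR 11000110 = 10110111
00010110 XOR 11000110 = 11010000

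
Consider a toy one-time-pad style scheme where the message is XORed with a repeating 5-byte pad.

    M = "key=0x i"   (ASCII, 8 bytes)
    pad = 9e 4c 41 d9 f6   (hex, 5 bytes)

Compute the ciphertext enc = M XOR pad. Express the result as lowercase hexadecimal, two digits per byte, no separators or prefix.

The 5-byte key repeats, so the effective keystream is 9e 4c 41 d9 f6 9e 4c 41.
byte 0: 107 ⊕ 158 = 245
byte 1: 101 ⊕  76 =  41
byte 2: 121 ⊕  65 =  56
byte 3:  61 ⊕ 217 = 228
byte 4:  48 ⊕ 246 = 198
byte 5: 120 ⊕ 158 = 230
byte 6:  32 ⊕  76 = 108
byte 7: 105 ⊕  65 =  40

f52938e4c6e66c28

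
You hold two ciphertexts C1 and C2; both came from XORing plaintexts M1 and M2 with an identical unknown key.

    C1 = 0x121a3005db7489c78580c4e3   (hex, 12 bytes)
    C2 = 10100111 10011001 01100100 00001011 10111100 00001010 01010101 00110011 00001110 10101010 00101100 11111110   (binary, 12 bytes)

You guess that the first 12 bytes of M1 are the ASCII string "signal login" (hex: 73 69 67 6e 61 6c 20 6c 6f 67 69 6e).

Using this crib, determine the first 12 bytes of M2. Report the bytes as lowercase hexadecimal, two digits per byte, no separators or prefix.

c6ea33600612fc98e44d8173

First, C1 ⊕ C2 = (M1 ⊕ K) ⊕ (M2 ⊕ K) = M1 ⊕ M2, so the key drops out. Then M2 = (M1 ⊕ M2) ⊕ M1 over the first 12 bytes.
byte 0: (12 XOR a7) XOR 73 = b5 XOR 73 = c6
byte 1: (1a XOR 99) XOR 69 = 83 XOR 69 = ea
byte 2: (30 XOR 64) XOR 67 = 54 XOR 67 = 33
byte 3: (05 XOR 0b) XOR 6e = 0e XOR 6e = 60
byte 4: (db XOR bc) XOR 61 = 67 XOR 61 = 06
byte 5: (74 XOR 0a) XOR 6c = 7e XOR 6c = 12
byte 6: (89 XOR 55) XOR 20 = dc XOR 20 = fc
byte 7: (c7 XOR 33) XOR 6c = f4 XOR 6c = 98
byte 8: (85 XOR 0e) XOR 6f = 8b XOR 6f = e4
byte 9: (80 XOR aa) XOR 67 = 2a XOR 67 = 4d
byte 10: (c4 XOR 2c) XOR 69 = e8 XOR 69 = 81
byte 11: (e3 XOR fe) XOR 6e = 1d XOR 6e = 73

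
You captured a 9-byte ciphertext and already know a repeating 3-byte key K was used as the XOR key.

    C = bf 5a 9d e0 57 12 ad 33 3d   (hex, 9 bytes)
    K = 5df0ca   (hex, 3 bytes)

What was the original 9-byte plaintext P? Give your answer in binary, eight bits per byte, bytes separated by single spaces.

11100010 10101010 01010111 10111101 10100111 11011000 11110000 11000011 11110111

The 3-byte key repeats, so the effective keystream is 5d f0 ca 5d f0 ca 5d f0 ca.
byte 0: 191 ⊕  93 = 226
byte 1:  90 ⊕ 240 = 170
byte 2: 157 ⊕ 202 =  87
byte 3: 224 ⊕  93 = 189
byte 4:  87 ⊕ 240 = 167
byte 5:  18 ⊕ 202 = 216
byte 6: 173 ⊕  93 = 240
byte 7:  51 ⊕ 240 = 195
byte 8:  61 ⊕ 202 = 247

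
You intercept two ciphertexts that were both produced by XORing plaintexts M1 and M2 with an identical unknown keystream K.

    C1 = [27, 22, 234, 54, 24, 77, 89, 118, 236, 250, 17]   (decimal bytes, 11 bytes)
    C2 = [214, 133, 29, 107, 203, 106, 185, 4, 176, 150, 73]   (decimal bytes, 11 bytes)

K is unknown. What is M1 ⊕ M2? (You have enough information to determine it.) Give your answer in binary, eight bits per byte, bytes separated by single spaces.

C1 ⊕ C2 = (M1 ⊕ K) ⊕ (M2 ⊕ K) = M1 ⊕ M2 — the shared key cancels under XOR.
1b ⊕ d6 = cd
16 ⊕ 85 = 93
ea ⊕ 1d = f7
36 ⊕ 6b = 5d
18 ⊕ cb = d3
4d ⊕ 6a = 27
59 ⊕ b9 = e0
76 ⊕ 04 = 72
ec ⊕ b0 = 5c
fa ⊕ 96 = 6c
11 ⊕ 49 = 58

11001101 10010011 11110111 01011101 11010011 00100111 11100000 01110010 01011100 01101100 01011000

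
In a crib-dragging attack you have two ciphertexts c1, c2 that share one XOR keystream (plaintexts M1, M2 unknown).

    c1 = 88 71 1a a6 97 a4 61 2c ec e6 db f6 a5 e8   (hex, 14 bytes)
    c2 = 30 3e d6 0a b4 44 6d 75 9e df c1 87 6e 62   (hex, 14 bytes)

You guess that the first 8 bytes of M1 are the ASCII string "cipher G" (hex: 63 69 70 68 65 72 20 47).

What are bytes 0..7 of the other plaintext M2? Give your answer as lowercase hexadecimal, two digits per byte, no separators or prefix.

First, c1 ⊕ c2 = (M1 ⊕ K) ⊕ (M2 ⊕ K) = M1 ⊕ M2, so the key drops out. Then M2 = (M1 ⊕ M2) ⊕ M1 over the first 8 bytes.
byte 0: (88 XOR 30) XOR 63 = b8 XOR 63 = db
byte 1: (71 XOR 3e) XOR 69 = 4f XOR 69 = 26
byte 2: (1a XOR d6) XOR 70 = cc XOR 70 = bc
byte 3: (a6 XOR 0a) XOR 68 = ac XOR 68 = c4
byte 4: (97 XOR b4) XOR 65 = 23 XOR 65 = 46
byte 5: (a4 XOR 44) XOR 72 = e0 XOR 72 = 92
byte 6: (61 XOR 6d) XOR 20 = 0c XOR 20 = 2c
byte 7: (2c XOR 75) XOR 47 = 59 XOR 47 = 1e

db26bcc446922c1e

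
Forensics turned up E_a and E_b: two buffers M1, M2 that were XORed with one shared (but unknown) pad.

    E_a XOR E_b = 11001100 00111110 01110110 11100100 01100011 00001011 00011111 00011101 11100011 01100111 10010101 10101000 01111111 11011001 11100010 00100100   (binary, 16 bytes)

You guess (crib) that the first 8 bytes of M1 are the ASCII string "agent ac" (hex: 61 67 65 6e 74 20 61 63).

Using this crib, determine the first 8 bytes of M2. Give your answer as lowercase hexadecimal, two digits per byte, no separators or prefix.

Since E_a ⊕ E_b = M1 ⊕ M2, XORing with the guessed M1 bytes yields the corresponding M2 bytes: M2 = (E_a ⊕ E_b) ⊕ M1.
204 ^  97 = 173
 62 ^ 103 =  89
118 ^ 101 =  19
228 ^ 110 = 138
 99 ^ 116 =  23
 11 ^  32 =  43
 31 ^  97 = 126
 29 ^  99 = 126

ad59138a172b7e7e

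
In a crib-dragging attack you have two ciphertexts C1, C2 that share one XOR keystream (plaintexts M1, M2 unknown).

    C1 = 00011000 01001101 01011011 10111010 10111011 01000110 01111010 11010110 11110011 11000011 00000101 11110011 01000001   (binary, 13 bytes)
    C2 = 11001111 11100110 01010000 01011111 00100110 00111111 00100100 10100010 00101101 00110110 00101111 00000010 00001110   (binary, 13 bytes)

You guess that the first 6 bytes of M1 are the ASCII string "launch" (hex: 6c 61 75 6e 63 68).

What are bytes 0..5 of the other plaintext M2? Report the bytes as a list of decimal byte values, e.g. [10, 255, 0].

First, C1 ⊕ C2 = (M1 ⊕ K) ⊕ (M2 ⊕ K) = M1 ⊕ M2, so the key drops out. Then M2 = (M1 ⊕ M2) ⊕ M1 over the first 6 bytes.
byte 0: (18 ⊕ cf) ⊕ 6c = d7 ⊕ 6c = bb
byte 1: (4d ⊕ e6) ⊕ 61 = ab ⊕ 61 = ca
byte 2: (5b ⊕ 50) ⊕ 75 = 0b ⊕ 75 = 7e
byte 3: (ba ⊕ 5f) ⊕ 6e = e5 ⊕ 6e = 8b
byte 4: (bb ⊕ 26) ⊕ 63 = 9d ⊕ 63 = fe
byte 5: (46 ⊕ 3f) ⊕ 68 = 79 ⊕ 68 = 11

[187, 202, 126, 139, 254, 17]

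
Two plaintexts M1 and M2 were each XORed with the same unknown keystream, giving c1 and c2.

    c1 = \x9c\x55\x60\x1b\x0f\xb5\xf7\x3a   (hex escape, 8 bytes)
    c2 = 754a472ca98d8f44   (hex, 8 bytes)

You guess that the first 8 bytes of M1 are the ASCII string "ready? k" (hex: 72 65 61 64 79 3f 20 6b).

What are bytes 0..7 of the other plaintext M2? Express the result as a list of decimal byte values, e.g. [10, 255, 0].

[155, 122, 70, 83, 223, 7, 88, 21]

First, c1 ⊕ c2 = (M1 ⊕ K) ⊕ (M2 ⊕ K) = M1 ⊕ M2, so the key drops out. Then M2 = (M1 ⊕ M2) ⊕ M1 over the first 8 bytes.
byte 0: (9c ⊕ 75) ⊕ 72 = e9 ⊕ 72 = 9b
byte 1: (55 ⊕ 4a) ⊕ 65 = 1f ⊕ 65 = 7a
byte 2: (60 ⊕ 47) ⊕ 61 = 27 ⊕ 61 = 46
byte 3: (1b ⊕ 2c) ⊕ 64 = 37 ⊕ 64 = 53
byte 4: (0f ⊕ a9) ⊕ 79 = a6 ⊕ 79 = df
byte 5: (b5 ⊕ 8d) ⊕ 3f = 38 ⊕ 3f = 07
byte 6: (f7 ⊕ 8f) ⊕ 20 = 78 ⊕ 20 = 58
byte 7: (3a ⊕ 44) ⊕ 6b = 7e ⊕ 6b = 15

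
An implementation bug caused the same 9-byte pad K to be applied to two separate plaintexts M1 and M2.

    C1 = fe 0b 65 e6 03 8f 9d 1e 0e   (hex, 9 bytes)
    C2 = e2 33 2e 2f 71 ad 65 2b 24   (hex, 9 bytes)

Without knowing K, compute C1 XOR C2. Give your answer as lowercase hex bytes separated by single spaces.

1c 38 4b c9 72 22 f8 35 2a

C1 ⊕ C2 = (M1 ⊕ K) ⊕ (M2 ⊕ K) = M1 ⊕ M2 — the shared key cancels under XOR.
254 xor 226 =  28
 11 xor  51 =  56
101 xor  46 =  75
230 xor  47 = 201
  3 xor 113 = 114
143 xor 173 =  34
157 xor 101 = 248
 30 xor  43 =  53
 14 xor  36 =  42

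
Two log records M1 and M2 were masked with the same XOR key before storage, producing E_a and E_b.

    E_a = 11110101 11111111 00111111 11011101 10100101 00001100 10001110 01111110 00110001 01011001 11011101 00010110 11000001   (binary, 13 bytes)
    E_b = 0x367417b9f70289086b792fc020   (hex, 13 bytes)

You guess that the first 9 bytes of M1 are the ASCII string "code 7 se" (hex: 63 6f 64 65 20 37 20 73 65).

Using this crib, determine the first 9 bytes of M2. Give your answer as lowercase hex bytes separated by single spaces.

a0 e4 4c 01 72 39 27 05 3f

First, E_a ⊕ E_b = (M1 ⊕ K) ⊕ (M2 ⊕ K) = M1 ⊕ M2, so the key drops out. Then M2 = (M1 ⊕ M2) ⊕ M1 over the first 9 bytes.
byte 0: (f5 XOR 36) XOR 63 = c3 XOR 63 = a0
byte 1: (ff XOR 74) XOR 6f = 8b XOR 6f = e4
byte 2: (3f XOR 17) XOR 64 = 28 XOR 64 = 4c
byte 3: (dd XOR b9) XOR 65 = 64 XOR 65 = 01
byte 4: (a5 XOR f7) XOR 20 = 52 XOR 20 = 72
byte 5: (0c XOR 02) XOR 37 = 0e XOR 37 = 39
byte 6: (8e XOR 89) XOR 20 = 07 XOR 20 = 27
byte 7: (7e XOR 08) XOR 73 = 76 XOR 73 = 05
byte 8: (31 XOR 6b) XOR 65 = 5a XOR 65 = 3f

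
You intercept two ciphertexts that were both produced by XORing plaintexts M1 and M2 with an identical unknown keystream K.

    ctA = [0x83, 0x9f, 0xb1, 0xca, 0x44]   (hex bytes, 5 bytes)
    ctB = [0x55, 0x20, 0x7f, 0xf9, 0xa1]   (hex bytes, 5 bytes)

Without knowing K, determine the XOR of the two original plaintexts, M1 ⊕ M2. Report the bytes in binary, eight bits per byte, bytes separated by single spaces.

11010110 10111111 11001110 00110011 11100101

ctA ⊕ ctB = (M1 ⊕ K) ⊕ (M2 ⊕ K) = M1 ⊕ M2 — the shared key cancels under XOR.
83 xor 55 = d6
9f xor 20 = bf
b1 xor 7f = ce
ca xor f9 = 33
44 xor a1 = e5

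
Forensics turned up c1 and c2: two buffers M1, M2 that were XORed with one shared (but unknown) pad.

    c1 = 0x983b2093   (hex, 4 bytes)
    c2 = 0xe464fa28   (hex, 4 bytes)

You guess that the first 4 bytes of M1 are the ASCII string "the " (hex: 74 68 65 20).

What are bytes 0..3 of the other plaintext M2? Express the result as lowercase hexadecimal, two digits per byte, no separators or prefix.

0837bf9b

First, c1 ⊕ c2 = (M1 ⊕ K) ⊕ (M2 ⊕ K) = M1 ⊕ M2, so the key drops out. Then M2 = (M1 ⊕ M2) ⊕ M1 over the first 4 bytes.
byte 0: (98 ⊕ e4) ⊕ 74 = 7c ⊕ 74 = 08
byte 1: (3b ⊕ 64) ⊕ 68 = 5f ⊕ 68 = 37
byte 2: (20 ⊕ fa) ⊕ 65 = da ⊕ 65 = bf
byte 3: (93 ⊕ 28) ⊕ 20 = bb ⊕ 20 = 9b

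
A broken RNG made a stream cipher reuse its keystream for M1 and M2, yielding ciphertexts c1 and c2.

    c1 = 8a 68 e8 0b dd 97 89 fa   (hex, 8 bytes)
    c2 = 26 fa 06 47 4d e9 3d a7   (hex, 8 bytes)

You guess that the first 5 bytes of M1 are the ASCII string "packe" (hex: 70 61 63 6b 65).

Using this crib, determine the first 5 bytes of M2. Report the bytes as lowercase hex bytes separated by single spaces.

dc f3 8d 27 f5

First, c1 ⊕ c2 = (M1 ⊕ K) ⊕ (M2 ⊕ K) = M1 ⊕ M2, so the key drops out. Then M2 = (M1 ⊕ M2) ⊕ M1 over the first 5 bytes.
byte 0: (8a XOR 26) XOR 70 = ac XOR 70 = dc
byte 1: (68 XOR fa) XOR 61 = 92 XOR 61 = f3
byte 2: (e8 XOR 06) XOR 63 = ee XOR 63 = 8d
byte 3: (0b XOR 47) XOR 6b = 4c XOR 6b = 27
byte 4: (dd XOR 4d) XOR 65 = 90 XOR 65 = f5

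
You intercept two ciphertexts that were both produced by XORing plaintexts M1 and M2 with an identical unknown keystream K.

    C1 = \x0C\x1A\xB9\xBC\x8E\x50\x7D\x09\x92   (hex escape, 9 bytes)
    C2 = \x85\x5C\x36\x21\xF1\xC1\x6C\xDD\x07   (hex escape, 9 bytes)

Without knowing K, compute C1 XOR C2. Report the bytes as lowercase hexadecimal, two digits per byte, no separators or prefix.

C1 ⊕ C2 = (M1 ⊕ K) ⊕ (M2 ⊕ K) = M1 ⊕ M2 — the shared key cancels under XOR.
byte 0: 0c XOR 85 = 89
byte 1: 1a XOR 5c = 46
byte 2: b9 XOR 36 = 8f
byte 3: bc XOR 21 = 9d
byte 4: 8e XOR f1 = 7f
byte 5: 50 XOR c1 = 91
byte 6: 7d XOR 6c = 11
byte 7: 09 XOR dd = d4
byte 8: 92 XOR 07 = 95

89468f9d7f9111d495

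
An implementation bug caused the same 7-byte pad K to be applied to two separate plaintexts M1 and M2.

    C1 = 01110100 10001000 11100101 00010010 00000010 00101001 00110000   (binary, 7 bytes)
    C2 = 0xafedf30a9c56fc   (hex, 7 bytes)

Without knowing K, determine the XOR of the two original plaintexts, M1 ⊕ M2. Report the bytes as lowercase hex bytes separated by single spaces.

C1 ⊕ C2 = (M1 ⊕ K) ⊕ (M2 ⊕ K) = M1 ⊕ M2 — the shared key cancels under XOR.
74 ^ af = db
88 ^ ed = 65
e5 ^ f3 = 16
12 ^ 0a = 18
02 ^ 9c = 9e
29 ^ 56 = 7f
30 ^ fc = cc

db 65 16 18 9e 7f cc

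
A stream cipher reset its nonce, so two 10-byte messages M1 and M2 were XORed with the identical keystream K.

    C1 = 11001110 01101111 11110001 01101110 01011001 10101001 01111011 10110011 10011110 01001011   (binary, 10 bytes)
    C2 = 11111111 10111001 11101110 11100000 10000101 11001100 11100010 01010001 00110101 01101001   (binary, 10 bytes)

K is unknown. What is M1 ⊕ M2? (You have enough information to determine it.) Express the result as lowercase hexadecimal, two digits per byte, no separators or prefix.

31d61f8edc6599e2ab22

C1 ⊕ C2 = (M1 ⊕ K) ⊕ (M2 ⊕ K) = M1 ⊕ M2 — the shared key cancels under XOR.
byte 0: 206 XOR 255 =  49
byte 1: 111 XOR 185 = 214
byte 2: 241 XOR 238 =  31
byte 3: 110 XOR 224 = 142
byte 4:  89 XOR 133 = 220
byte 5: 169 XOR 204 = 101
byte 6: 123 XOR 226 = 153
byte 7: 179 XOR  81 = 226
byte 8: 158 XOR  53 = 171
byte 9:  75 XOR 105 =  34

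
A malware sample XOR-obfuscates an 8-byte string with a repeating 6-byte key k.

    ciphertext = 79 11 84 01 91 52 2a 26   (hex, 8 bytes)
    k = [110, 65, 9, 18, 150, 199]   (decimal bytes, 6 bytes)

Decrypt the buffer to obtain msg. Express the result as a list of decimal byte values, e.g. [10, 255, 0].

[23, 80, 141, 19, 7, 149, 68, 103]

The 6-byte key repeats, so the effective keystream is 6e 41 09 12 96 c7 6e 41.
byte 0: 79 ^ 6e = 17
byte 1: 11 ^ 41 = 50
byte 2: 84 ^ 09 = 8d
byte 3: 01 ^ 12 = 13
byte 4: 91 ^ 96 = 07
byte 5: 52 ^ c7 = 95
byte 6: 2a ^ 6e = 44
byte 7: 26 ^ 41 = 67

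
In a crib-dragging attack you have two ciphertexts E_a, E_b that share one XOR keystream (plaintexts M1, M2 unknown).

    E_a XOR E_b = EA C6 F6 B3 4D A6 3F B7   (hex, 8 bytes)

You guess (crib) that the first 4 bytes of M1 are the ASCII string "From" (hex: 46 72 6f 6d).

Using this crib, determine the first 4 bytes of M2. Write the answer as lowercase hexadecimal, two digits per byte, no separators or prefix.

Since E_a ⊕ E_b = M1 ⊕ M2, XORing with the guessed M1 bytes yields the corresponding M2 bytes: M2 = (E_a ⊕ E_b) ⊕ M1.
ea xor 46 = ac
c6 xor 72 = b4
f6 xor 6f = 99
b3 xor 6d = de

acb499de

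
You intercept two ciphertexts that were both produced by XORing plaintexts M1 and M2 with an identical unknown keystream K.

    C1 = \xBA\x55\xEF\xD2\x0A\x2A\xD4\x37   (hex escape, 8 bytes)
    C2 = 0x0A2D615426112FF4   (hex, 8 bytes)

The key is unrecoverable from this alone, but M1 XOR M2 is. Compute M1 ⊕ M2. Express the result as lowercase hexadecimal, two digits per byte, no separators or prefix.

C1 ⊕ C2 = (M1 ⊕ K) ⊕ (M2 ⊕ K) = M1 ⊕ M2 — the shared key cancels under XOR.
ba ^ 0a = b0
55 ^ 2d = 78
ef ^ 61 = 8e
d2 ^ 54 = 86
0a ^ 26 = 2c
2a ^ 11 = 3b
d4 ^ 2f = fb
37 ^ f4 = c3

b0788e862c3bfbc3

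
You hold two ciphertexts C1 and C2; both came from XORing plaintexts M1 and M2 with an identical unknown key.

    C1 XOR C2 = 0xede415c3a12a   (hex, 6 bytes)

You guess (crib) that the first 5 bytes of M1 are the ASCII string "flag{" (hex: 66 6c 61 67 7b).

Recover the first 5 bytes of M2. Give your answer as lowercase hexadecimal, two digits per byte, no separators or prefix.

Since C1 ⊕ C2 = M1 ⊕ M2, XORing with the guessed M1 bytes yields the corresponding M2 bytes: M2 = (C1 ⊕ C2) ⊕ M1.
ed ⊕ 66 = 8b
e4 ⊕ 6c = 88
15 ⊕ 61 = 74
c3 ⊕ 67 = a4
a1 ⊕ 7b = da

8b8874a4da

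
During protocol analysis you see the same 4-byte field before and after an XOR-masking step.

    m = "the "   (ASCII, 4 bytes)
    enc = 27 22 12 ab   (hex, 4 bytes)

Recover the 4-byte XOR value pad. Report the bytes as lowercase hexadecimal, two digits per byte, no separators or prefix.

534a778b

Since enc = m ⊕ pad, XORing both sides with m gives pad = m ⊕ enc.
74 XOR 27 = 53
68 XOR 22 = 4a
65 XOR 12 = 77
20 XOR ab = 8b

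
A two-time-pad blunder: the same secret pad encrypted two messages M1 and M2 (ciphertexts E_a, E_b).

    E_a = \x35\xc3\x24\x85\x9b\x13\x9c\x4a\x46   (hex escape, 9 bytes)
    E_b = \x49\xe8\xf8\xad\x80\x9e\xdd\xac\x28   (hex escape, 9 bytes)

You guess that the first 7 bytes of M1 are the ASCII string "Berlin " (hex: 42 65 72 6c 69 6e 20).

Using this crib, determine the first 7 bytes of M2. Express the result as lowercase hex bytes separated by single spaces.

3e 4e ae 44 72 e3 61

First, E_a ⊕ E_b = (M1 ⊕ K) ⊕ (M2 ⊕ K) = M1 ⊕ M2, so the key drops out. Then M2 = (M1 ⊕ M2) ⊕ M1 over the first 7 bytes.
byte 0: (35 ⊕ 49) ⊕ 42 = 7c ⊕ 42 = 3e
byte 1: (c3 ⊕ e8) ⊕ 65 = 2b ⊕ 65 = 4e
byte 2: (24 ⊕ f8) ⊕ 72 = dc ⊕ 72 = ae
byte 3: (85 ⊕ ad) ⊕ 6c = 28 ⊕ 6c = 44
byte 4: (9b ⊕ 80) ⊕ 69 = 1b ⊕ 69 = 72
byte 5: (13 ⊕ 9e) ⊕ 6e = 8d ⊕ 6e = e3
byte 6: (9c ⊕ dd) ⊕ 20 = 41 ⊕ 20 = 61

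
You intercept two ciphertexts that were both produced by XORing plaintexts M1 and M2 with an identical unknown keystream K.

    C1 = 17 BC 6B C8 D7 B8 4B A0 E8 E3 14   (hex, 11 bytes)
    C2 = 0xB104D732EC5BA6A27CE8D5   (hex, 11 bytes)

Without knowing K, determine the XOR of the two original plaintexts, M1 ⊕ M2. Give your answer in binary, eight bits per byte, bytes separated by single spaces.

C1 ⊕ C2 = (M1 ⊕ K) ⊕ (M2 ⊕ K) = M1 ⊕ M2 — the shared key cancels under XOR.
17 ^ b1 = a6
bc ^ 04 = b8
6b ^ d7 = bc
c8 ^ 32 = fa
d7 ^ ec = 3b
b8 ^ 5b = e3
4b ^ a6 = ed
a0 ^ a2 = 02
e8 ^ 7c = 94
e3 ^ e8 = 0b
14 ^ d5 = c1

10100110 10111000 10111100 11111010 00111011 11100011 11101101 00000010 10010100 00001011 11000001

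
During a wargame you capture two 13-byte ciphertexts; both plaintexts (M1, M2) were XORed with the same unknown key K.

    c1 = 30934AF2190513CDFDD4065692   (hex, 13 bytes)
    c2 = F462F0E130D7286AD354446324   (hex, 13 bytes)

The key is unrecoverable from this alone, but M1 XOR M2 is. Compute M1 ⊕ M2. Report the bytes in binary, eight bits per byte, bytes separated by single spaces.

c1 ⊕ c2 = (M1 ⊕ K) ⊕ (M2 ⊕ K) = M1 ⊕ M2 — the shared key cancels under XOR.
30 XOR f4 = c4
93 XOR 62 = f1
4a XOR f0 = ba
f2 XOR e1 = 13
19 XOR 30 = 29
05 XOR d7 = d2
13 XOR 28 = 3b
cd XOR 6a = a7
fd XOR d3 = 2e
d4 XOR 54 = 80
06 XOR 44 = 42
56 XOR 63 = 35
92 XOR 24 = b6

11000100 11110001 10111010 00010011 00101001 11010010 00111011 10100111 00101110 10000000 01000010 00110101 10110110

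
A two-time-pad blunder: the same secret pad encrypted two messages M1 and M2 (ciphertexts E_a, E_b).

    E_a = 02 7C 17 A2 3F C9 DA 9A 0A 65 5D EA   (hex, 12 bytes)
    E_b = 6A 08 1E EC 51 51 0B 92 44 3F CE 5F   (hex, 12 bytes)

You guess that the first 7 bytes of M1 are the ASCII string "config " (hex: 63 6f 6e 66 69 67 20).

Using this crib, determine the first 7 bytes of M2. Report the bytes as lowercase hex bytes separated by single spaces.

First, E_a ⊕ E_b = (M1 ⊕ K) ⊕ (M2 ⊕ K) = M1 ⊕ M2, so the key drops out. Then M2 = (M1 ⊕ M2) ⊕ M1 over the first 7 bytes.
byte 0: (02 ^ 6a) ^ 63 = 68 ^ 63 = 0b
byte 1: (7c ^ 08) ^ 6f = 74 ^ 6f = 1b
byte 2: (17 ^ 1e) ^ 6e = 09 ^ 6e = 67
byte 3: (a2 ^ ec) ^ 66 = 4e ^ 66 = 28
byte 4: (3f ^ 51) ^ 69 = 6e ^ 69 = 07
byte 5: (c9 ^ 51) ^ 67 = 98 ^ 67 = ff
byte 6: (da ^ 0b) ^ 20 = d1 ^ 20 = f1

0b 1b 67 28 07 ff f1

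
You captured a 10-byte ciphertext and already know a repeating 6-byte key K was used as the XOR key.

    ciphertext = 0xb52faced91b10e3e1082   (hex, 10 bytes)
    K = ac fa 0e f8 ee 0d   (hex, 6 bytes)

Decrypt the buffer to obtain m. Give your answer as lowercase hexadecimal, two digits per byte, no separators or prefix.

The 6-byte key repeats, so the effective keystream is ac fa 0e f8 ee 0d ac fa 0e f8.
byte 0: b5 XOR ac = 19
byte 1: 2f XOR fa = d5
byte 2: ac XOR 0e = a2
byte 3: ed XOR f8 = 15
byte 4: 91 XOR ee = 7f
byte 5: b1 XOR 0d = bc
byte 6: 0e XOR ac = a2
byte 7: 3e XOR fa = c4
byte 8: 10 XOR 0e = 1e
byte 9: 82 XOR f8 = 7a

19d5a2157fbca2c41e7a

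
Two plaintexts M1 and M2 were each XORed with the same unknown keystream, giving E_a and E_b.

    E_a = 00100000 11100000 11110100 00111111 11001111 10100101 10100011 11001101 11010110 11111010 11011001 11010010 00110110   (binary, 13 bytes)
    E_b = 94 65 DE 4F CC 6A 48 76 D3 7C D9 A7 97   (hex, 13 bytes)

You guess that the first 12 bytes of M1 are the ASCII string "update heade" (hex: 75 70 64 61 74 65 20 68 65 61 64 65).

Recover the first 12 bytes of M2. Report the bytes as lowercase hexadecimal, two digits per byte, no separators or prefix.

First, E_a ⊕ E_b = (M1 ⊕ K) ⊕ (M2 ⊕ K) = M1 ⊕ M2, so the key drops out. Then M2 = (M1 ⊕ M2) ⊕ M1 over the first 12 bytes.
byte 0: (20 ⊕ 94) ⊕ 75 = b4 ⊕ 75 = c1
byte 1: (e0 ⊕ 65) ⊕ 70 = 85 ⊕ 70 = f5
byte 2: (f4 ⊕ de) ⊕ 64 = 2a ⊕ 64 = 4e
byte 3: (3f ⊕ 4f) ⊕ 61 = 70 ⊕ 61 = 11
byte 4: (cf ⊕ cc) ⊕ 74 = 03 ⊕ 74 = 77
byte 5: (a5 ⊕ 6a) ⊕ 65 = cf ⊕ 65 = aa
byte 6: (a3 ⊕ 48) ⊕ 20 = eb ⊕ 20 = cb
byte 7: (cd ⊕ 76) ⊕ 68 = bb ⊕ 68 = d3
byte 8: (d6 ⊕ d3) ⊕ 65 = 05 ⊕ 65 = 60
byte 9: (fa ⊕ 7c) ⊕ 61 = 86 ⊕ 61 = e7
byte 10: (d9 ⊕ d9) ⊕ 64 = 00 ⊕ 64 = 64
byte 11: (d2 ⊕ a7) ⊕ 65 = 75 ⊕ 65 = 10

c1f54e1177aacbd360e76410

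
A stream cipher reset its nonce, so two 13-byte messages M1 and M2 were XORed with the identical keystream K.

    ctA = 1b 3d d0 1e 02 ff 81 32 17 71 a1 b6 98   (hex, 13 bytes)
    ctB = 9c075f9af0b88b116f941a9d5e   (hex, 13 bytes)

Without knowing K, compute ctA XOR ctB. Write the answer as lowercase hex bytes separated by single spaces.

87 3a 8f 84 f2 47 0a 23 78 e5 bb 2b c6

ctA ⊕ ctB = (M1 ⊕ K) ⊕ (M2 ⊕ K) = M1 ⊕ M2 — the shared key cancels under XOR.
byte 0: 1b ⊕ 9c = 87
byte 1: 3d ⊕ 07 = 3a
byte 2: d0 ⊕ 5f = 8f
byte 3: 1e ⊕ 9a = 84
byte 4: 02 ⊕ f0 = f2
byte 5: ff ⊕ b8 = 47
byte 6: 81 ⊕ 8b = 0a
byte 7: 32 ⊕ 11 = 23
byte 8: 17 ⊕ 6f = 78
byte 9: 71 ⊕ 94 = e5
byte 10: a1 ⊕ 1a = bb
byte 11: b6 ⊕ 9d = 2b
byte 12: 98 ⊕ 5e = c6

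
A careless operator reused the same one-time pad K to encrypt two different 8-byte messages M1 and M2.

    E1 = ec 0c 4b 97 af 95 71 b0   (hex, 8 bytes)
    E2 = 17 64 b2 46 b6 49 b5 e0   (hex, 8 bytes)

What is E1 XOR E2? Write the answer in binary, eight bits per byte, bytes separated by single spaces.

E1 ⊕ E2 = (M1 ⊕ K) ⊕ (M2 ⊕ K) = M1 ⊕ M2 — the shared key cancels under XOR.
byte 0: 11101100 ^ 00010111 = 11111011
byte 1: 00001100 ^ 01100100 = 01101000
byte 2: 01001011 ^ 10110010 = 11111001
byte 3: 10010111 ^ 01000110 = 11010001
byte 4: 10101111 ^ 10110110 = 00011001
byte 5: 10010101 ^ 01001001 = 11011100
byte 6: 01110001 ^ 10110101 = 11000100
byte 7: 10110000 ^ 11100000 = 01010000

11111011 01101000 11111001 11010001 00011001 11011100 11000100 01010000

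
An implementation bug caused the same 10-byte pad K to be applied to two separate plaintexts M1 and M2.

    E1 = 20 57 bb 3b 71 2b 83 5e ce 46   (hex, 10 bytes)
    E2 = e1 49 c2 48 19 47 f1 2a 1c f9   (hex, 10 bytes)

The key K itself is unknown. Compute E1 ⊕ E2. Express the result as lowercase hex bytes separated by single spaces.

E1 ⊕ E2 = (M1 ⊕ K) ⊕ (M2 ⊕ K) = M1 ⊕ M2 — the shared key cancels under XOR.
 32 XOR 225 = 193
 87 XOR  73 =  30
187 XOR 194 = 121
 59 XOR  72 = 115
113 XOR  25 = 104
 43 XOR  71 = 108
131 XOR 241 = 114
 94 XOR  42 = 116
206 XOR  28 = 210
 70 XOR 249 = 191

c1 1e 79 73 68 6c 72 74 d2 bf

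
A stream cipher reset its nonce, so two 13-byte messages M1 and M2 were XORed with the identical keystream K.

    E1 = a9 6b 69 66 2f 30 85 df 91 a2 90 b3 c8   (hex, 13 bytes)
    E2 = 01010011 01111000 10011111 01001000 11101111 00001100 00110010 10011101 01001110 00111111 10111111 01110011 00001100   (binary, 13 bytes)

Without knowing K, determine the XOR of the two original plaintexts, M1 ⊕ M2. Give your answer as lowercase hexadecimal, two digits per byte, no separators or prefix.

E1 ⊕ E2 = (M1 ⊕ K) ⊕ (M2 ⊕ K) = M1 ⊕ M2 — the shared key cancels under XOR.
byte 0: a9 ⊕ 53 = fa
byte 1: 6b ⊕ 78 = 13
byte 2: 69 ⊕ 9f = f6
byte 3: 66 ⊕ 48 = 2e
byte 4: 2f ⊕ ef = c0
byte 5: 30 ⊕ 0c = 3c
byte 6: 85 ⊕ 32 = b7
byte 7: df ⊕ 9d = 42
byte 8: 91 ⊕ 4e = df
byte 9: a2 ⊕ 3f = 9d
byte 10: 90 ⊕ bf = 2f
byte 11: b3 ⊕ 73 = c0
byte 12: c8 ⊕ 0c = c4

fa13f62ec03cb742df9d2fc0c4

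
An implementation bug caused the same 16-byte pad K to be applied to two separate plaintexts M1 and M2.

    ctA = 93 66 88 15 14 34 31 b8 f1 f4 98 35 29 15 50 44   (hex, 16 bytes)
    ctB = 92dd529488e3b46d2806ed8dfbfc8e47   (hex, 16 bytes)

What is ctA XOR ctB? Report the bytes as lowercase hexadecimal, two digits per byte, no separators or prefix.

ctA ⊕ ctB = (M1 ⊕ K) ⊕ (M2 ⊕ K) = M1 ⊕ M2 — the shared key cancels under XOR.
byte 0: 93 XOR 92 = 01
byte 1: 66 XOR dd = bb
byte 2: 88 XOR 52 = da
byte 3: 15 XOR 94 = 81
byte 4: 14 XOR 88 = 9c
byte 5: 34 XOR e3 = d7
byte 6: 31 XOR b4 = 85
byte 7: b8 XOR 6d = d5
byte 8: f1 XOR 28 = d9
byte 9: f4 XOR 06 = f2
byte 10: 98 XOR ed = 75
byte 11: 35 XOR 8d = b8
byte 12: 29 XOR fb = d2
byte 13: 15 XOR fc = e9
byte 14: 50 XOR 8e = de
byte 15: 44 XOR 47 = 03

01bbda819cd785d5d9f275b8d2e9de03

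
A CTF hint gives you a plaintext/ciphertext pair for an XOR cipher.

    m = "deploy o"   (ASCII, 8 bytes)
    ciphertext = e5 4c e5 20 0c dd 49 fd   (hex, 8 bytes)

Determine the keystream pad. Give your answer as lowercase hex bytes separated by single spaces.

Since ciphertext = m ⊕ pad, XORing both sides with m gives pad = m ⊕ ciphertext.
byte 0: 01100100 ⊕ 11100101 = 10000001
byte 1: 01100101 ⊕ 01001100 = 00101001
byte 2: 01110000 ⊕ 11100101 = 10010101
byte 3: 01101100 ⊕ 00100000 = 01001100
byte 4: 01101111 ⊕ 00001100 = 01100011
byte 5: 01111001 ⊕ 11011101 = 10100100
byte 6: 00100000 ⊕ 01001001 = 01101001
byte 7: 01101111 ⊕ 11111101 = 10010010

81 29 95 4c 63 a4 69 92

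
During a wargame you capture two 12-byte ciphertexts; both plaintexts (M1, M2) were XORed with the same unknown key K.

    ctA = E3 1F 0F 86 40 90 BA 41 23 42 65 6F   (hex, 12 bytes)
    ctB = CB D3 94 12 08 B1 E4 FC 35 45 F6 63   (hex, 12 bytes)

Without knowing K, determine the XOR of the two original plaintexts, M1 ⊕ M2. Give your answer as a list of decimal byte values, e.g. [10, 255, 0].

ctA ⊕ ctB = (M1 ⊕ K) ⊕ (M2 ⊕ K) = M1 ⊕ M2 — the shared key cancels under XOR.
byte 0: 227 ⊕ 203 =  40
byte 1:  31 ⊕ 211 = 204
byte 2:  15 ⊕ 148 = 155
byte 3: 134 ⊕  18 = 148
byte 4:  64 ⊕   8 =  72
byte 5: 144 ⊕ 177 =  33
byte 6: 186 ⊕ 228 =  94
byte 7:  65 ⊕ 252 = 189
byte 8:  35 ⊕  53 =  22
byte 9:  66 ⊕  69 =   7
byte 10: 101 ⊕ 246 = 147
byte 11: 111 ⊕  99 =  12

[40, 204, 155, 148, 72, 33, 94, 189, 22, 7, 147, 12]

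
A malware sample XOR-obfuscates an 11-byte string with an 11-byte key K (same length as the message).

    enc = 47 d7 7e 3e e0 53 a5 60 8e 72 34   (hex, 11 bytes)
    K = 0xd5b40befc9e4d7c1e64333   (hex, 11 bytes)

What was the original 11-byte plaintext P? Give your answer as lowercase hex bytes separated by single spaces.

47 ^ d5 = 92
d7 ^ b4 = 63
7e ^ 0b = 75
3e ^ ef = d1
e0 ^ c9 = 29
53 ^ e4 = b7
a5 ^ d7 = 72
60 ^ c1 = a1
8e ^ e6 = 68
72 ^ 43 = 31
34 ^ 33 = 07

92 63 75 d1 29 b7 72 a1 68 31 07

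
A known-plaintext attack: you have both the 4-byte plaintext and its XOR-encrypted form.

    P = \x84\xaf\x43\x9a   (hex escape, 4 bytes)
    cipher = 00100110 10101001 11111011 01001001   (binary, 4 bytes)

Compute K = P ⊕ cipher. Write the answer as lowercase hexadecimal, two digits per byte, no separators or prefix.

a206b8d3

Since cipher = P ⊕ K, XORing both sides with P gives K = P ⊕ cipher.
84 ^ 26 = a2
af ^ a9 = 06
43 ^ fb = b8
9a ^ 49 = d3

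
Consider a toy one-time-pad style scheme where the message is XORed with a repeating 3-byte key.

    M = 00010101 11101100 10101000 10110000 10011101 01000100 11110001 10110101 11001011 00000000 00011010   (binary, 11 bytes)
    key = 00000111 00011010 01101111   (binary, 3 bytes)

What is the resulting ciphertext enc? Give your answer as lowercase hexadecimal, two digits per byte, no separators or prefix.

12f6c7b7872bf6afa40700

The 3-byte key repeats, so the effective keystream is 07 1a 6f 07 1a 6f 07 1a 6f 07 1a.
byte 0: 15 XOR 07 = 12
byte 1: ec XOR 1a = f6
byte 2: a8 XOR 6f = c7
byte 3: b0 XOR 07 = b7
byte 4: 9d XOR 1a = 87
byte 5: 44 XOR 6f = 2b
byte 6: f1 XOR 07 = f6
byte 7: b5 XOR 1a = af
byte 8: cb XOR 6f = a4
byte 9: 00 XOR 07 = 07
byte 10: 1a XOR 1a = 00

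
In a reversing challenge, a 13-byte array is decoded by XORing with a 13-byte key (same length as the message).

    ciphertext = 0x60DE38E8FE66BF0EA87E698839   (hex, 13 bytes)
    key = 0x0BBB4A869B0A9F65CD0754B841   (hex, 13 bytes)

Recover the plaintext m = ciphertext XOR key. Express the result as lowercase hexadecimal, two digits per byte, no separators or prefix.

XOR is its own inverse, so applying the key byte-wise gives the result directly.
byte 0:  96 xor  11 = 107
byte 1: 222 xor 187 = 101
byte 2:  56 xor  74 = 114
byte 3: 232 xor 134 = 110
byte 4: 254 xor 155 = 101
byte 5: 102 xor  10 = 108
byte 6: 191 xor 159 =  32
byte 7:  14 xor 101 = 107
byte 8: 168 xor 205 = 101
byte 9: 126 xor   7 = 121
byte 10: 105 xor  84 =  61
byte 11: 136 xor 184 =  48
byte 12:  57 xor  65 = 120

6b65726e656c206b65793d3078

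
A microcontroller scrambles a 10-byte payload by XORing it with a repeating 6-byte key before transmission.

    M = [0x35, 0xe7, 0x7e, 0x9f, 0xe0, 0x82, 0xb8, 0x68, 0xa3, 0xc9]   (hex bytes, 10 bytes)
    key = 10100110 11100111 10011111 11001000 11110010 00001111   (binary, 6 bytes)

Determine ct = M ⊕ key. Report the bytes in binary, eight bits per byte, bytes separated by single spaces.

10010011 00000000 11100001 01010111 00010010 10001101 00011110 10001111 00111100 00000001

The 6-byte key repeats, so the effective keystream is a6 e7 9f c8 f2 0f a6 e7 9f c8.
byte 0: 35 ^ a6 = 93
byte 1: e7 ^ e7 = 00
byte 2: 7e ^ 9f = e1
byte 3: 9f ^ c8 = 57
byte 4: e0 ^ f2 = 12
byte 5: 82 ^ 0f = 8d
byte 6: b8 ^ a6 = 1e
byte 7: 68 ^ e7 = 8f
byte 8: a3 ^ 9f = 3c
byte 9: c9 ^ c8 = 01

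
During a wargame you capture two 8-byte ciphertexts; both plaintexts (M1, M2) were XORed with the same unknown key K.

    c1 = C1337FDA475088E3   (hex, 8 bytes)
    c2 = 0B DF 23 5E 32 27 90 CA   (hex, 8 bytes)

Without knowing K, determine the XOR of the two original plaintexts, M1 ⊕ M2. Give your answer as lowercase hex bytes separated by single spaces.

c1 ⊕ c2 = (M1 ⊕ K) ⊕ (M2 ⊕ K) = M1 ⊕ M2 — the shared key cancels under XOR.
193 ⊕  11 = 202
 51 ⊕ 223 = 236
127 ⊕  35 =  92
218 ⊕  94 = 132
 71 ⊕  50 = 117
 80 ⊕  39 = 119
136 ⊕ 144 =  24
227 ⊕ 202 =  41

ca ec 5c 84 75 77 18 29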